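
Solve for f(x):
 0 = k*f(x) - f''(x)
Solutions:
 f(x) = C1*exp(-sqrt(k)*x) + C2*exp(sqrt(k)*x)


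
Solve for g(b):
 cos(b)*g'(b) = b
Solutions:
 g(b) = C1 + Integral(b/cos(b), b)


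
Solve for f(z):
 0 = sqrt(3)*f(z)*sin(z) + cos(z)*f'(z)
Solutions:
 f(z) = C1*cos(z)^(sqrt(3))


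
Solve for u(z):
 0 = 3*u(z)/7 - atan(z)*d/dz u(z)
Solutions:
 u(z) = C1*exp(3*Integral(1/atan(z), z)/7)


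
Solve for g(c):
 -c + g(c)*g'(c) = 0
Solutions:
 g(c) = -sqrt(C1 + c^2)
 g(c) = sqrt(C1 + c^2)


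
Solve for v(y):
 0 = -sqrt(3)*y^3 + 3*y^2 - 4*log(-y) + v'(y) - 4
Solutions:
 v(y) = C1 + sqrt(3)*y^4/4 - y^3 + 4*y*log(-y)


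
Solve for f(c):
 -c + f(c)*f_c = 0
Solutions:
 f(c) = -sqrt(C1 + c^2)
 f(c) = sqrt(C1 + c^2)


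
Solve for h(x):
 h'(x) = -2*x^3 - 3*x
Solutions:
 h(x) = C1 - x^4/2 - 3*x^2/2


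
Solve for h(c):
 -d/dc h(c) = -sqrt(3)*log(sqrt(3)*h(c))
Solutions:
 -2*sqrt(3)*Integral(1/(2*log(_y) + log(3)), (_y, h(c)))/3 = C1 - c


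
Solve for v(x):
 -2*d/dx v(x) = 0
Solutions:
 v(x) = C1


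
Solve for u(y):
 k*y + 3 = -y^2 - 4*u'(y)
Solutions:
 u(y) = C1 - k*y^2/8 - y^3/12 - 3*y/4


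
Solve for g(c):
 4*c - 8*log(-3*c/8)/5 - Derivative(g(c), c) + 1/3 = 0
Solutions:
 g(c) = C1 + 2*c^2 - 8*c*log(-c)/5 + c*(-24*log(3) + 29 + 72*log(2))/15


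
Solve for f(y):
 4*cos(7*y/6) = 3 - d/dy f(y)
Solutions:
 f(y) = C1 + 3*y - 24*sin(7*y/6)/7


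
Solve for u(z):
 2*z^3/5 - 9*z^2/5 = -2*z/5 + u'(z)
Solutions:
 u(z) = C1 + z^4/10 - 3*z^3/5 + z^2/5


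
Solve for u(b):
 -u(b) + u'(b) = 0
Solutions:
 u(b) = C1*exp(b)


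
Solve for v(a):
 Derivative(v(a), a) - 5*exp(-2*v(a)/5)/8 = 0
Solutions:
 v(a) = 5*log(-sqrt(C1 + 5*a)) - 5*log(10) + 5*log(5)/2
 v(a) = 5*log(C1 + 5*a)/2 - 5*log(10) + 5*log(5)/2


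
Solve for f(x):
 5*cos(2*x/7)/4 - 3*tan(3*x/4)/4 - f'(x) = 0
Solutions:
 f(x) = C1 + log(cos(3*x/4)) + 35*sin(2*x/7)/8


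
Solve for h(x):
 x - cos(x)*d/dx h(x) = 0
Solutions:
 h(x) = C1 + Integral(x/cos(x), x)


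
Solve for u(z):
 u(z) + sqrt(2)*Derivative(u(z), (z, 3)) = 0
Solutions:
 u(z) = C3*exp(-2^(5/6)*z/2) + (C1*sin(2^(5/6)*sqrt(3)*z/4) + C2*cos(2^(5/6)*sqrt(3)*z/4))*exp(2^(5/6)*z/4)


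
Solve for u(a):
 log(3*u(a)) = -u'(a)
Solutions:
 Integral(1/(log(_y) + log(3)), (_y, u(a))) = C1 - a


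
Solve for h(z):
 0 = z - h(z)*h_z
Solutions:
 h(z) = -sqrt(C1 + z^2)
 h(z) = sqrt(C1 + z^2)


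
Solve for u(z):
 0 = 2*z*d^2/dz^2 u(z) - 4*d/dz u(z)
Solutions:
 u(z) = C1 + C2*z^3


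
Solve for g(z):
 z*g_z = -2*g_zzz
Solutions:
 g(z) = C1 + Integral(C2*airyai(-2^(2/3)*z/2) + C3*airybi(-2^(2/3)*z/2), z)


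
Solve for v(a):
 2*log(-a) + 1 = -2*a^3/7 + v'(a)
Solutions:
 v(a) = C1 + a^4/14 + 2*a*log(-a) - a


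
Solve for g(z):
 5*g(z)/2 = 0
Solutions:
 g(z) = 0


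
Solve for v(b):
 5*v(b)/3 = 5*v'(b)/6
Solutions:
 v(b) = C1*exp(2*b)


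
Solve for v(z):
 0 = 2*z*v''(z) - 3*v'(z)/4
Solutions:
 v(z) = C1 + C2*z^(11/8)


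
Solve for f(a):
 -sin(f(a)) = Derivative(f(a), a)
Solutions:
 f(a) = -acos((-C1 - exp(2*a))/(C1 - exp(2*a))) + 2*pi
 f(a) = acos((-C1 - exp(2*a))/(C1 - exp(2*a)))


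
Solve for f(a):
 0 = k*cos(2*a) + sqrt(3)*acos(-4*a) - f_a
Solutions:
 f(a) = C1 + k*sin(2*a)/2 + sqrt(3)*(a*acos(-4*a) + sqrt(1 - 16*a^2)/4)


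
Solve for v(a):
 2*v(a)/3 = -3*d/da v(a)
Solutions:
 v(a) = C1*exp(-2*a/9)


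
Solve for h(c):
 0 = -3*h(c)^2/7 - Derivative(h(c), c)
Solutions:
 h(c) = 7/(C1 + 3*c)


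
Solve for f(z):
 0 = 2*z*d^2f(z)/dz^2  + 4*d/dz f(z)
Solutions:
 f(z) = C1 + C2/z


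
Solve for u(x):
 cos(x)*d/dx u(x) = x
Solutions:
 u(x) = C1 + Integral(x/cos(x), x)


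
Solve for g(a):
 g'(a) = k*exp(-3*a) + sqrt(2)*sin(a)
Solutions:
 g(a) = C1 - k*exp(-3*a)/3 - sqrt(2)*cos(a)


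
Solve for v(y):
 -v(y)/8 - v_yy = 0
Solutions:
 v(y) = C1*sin(sqrt(2)*y/4) + C2*cos(sqrt(2)*y/4)


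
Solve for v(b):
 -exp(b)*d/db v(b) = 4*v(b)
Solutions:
 v(b) = C1*exp(4*exp(-b))


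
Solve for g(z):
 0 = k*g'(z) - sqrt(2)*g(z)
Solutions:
 g(z) = C1*exp(sqrt(2)*z/k)


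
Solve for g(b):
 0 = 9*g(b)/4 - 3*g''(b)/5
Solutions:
 g(b) = C1*exp(-sqrt(15)*b/2) + C2*exp(sqrt(15)*b/2)


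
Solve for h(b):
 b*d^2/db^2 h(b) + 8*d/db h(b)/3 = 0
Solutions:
 h(b) = C1 + C2/b^(5/3)


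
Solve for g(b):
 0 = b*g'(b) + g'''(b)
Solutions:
 g(b) = C1 + Integral(C2*airyai(-b) + C3*airybi(-b), b)


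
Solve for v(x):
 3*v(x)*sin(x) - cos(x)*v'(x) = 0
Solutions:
 v(x) = C1/cos(x)^3


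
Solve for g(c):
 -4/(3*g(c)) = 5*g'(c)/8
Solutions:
 g(c) = -sqrt(C1 - 960*c)/15
 g(c) = sqrt(C1 - 960*c)/15


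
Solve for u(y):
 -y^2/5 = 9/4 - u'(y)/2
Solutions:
 u(y) = C1 + 2*y^3/15 + 9*y/2


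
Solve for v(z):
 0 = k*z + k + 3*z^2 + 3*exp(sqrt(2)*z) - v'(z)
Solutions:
 v(z) = C1 + k*z^2/2 + k*z + z^3 + 3*sqrt(2)*exp(sqrt(2)*z)/2


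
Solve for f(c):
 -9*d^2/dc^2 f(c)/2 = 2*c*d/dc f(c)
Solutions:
 f(c) = C1 + C2*erf(sqrt(2)*c/3)


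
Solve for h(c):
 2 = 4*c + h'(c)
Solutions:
 h(c) = C1 - 2*c^2 + 2*c


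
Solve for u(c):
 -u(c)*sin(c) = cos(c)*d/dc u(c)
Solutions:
 u(c) = C1*cos(c)


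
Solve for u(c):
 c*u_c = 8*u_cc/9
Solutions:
 u(c) = C1 + C2*erfi(3*c/4)


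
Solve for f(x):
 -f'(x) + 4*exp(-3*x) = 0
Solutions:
 f(x) = C1 - 4*exp(-3*x)/3


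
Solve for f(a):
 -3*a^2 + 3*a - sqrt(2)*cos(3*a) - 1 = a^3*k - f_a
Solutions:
 f(a) = C1 + a^4*k/4 + a^3 - 3*a^2/2 + a + sqrt(2)*sin(3*a)/3


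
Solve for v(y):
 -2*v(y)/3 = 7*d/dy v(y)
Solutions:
 v(y) = C1*exp(-2*y/21)


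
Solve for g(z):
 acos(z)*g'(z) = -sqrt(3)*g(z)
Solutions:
 g(z) = C1*exp(-sqrt(3)*Integral(1/acos(z), z))


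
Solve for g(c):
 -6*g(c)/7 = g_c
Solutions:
 g(c) = C1*exp(-6*c/7)


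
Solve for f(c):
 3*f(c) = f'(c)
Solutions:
 f(c) = C1*exp(3*c)


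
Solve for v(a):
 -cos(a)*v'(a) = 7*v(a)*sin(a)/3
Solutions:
 v(a) = C1*cos(a)^(7/3)


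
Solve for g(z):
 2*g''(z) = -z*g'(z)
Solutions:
 g(z) = C1 + C2*erf(z/2)


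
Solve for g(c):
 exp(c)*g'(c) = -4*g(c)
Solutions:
 g(c) = C1*exp(4*exp(-c))


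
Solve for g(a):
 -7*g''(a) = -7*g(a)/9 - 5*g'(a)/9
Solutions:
 g(a) = C1*exp(a*(5 - sqrt(1789))/126) + C2*exp(a*(5 + sqrt(1789))/126)


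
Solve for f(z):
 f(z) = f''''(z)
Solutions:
 f(z) = C1*exp(-z) + C2*exp(z) + C3*sin(z) + C4*cos(z)


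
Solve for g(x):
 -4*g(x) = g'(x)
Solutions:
 g(x) = C1*exp(-4*x)


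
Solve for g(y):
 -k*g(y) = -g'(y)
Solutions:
 g(y) = C1*exp(k*y)


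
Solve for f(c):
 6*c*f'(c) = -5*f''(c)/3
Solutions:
 f(c) = C1 + C2*erf(3*sqrt(5)*c/5)


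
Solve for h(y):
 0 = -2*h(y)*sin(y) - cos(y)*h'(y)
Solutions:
 h(y) = C1*cos(y)^2


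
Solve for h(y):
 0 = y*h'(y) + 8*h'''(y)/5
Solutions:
 h(y) = C1 + Integral(C2*airyai(-5^(1/3)*y/2) + C3*airybi(-5^(1/3)*y/2), y)


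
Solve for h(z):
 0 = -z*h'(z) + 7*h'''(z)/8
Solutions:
 h(z) = C1 + Integral(C2*airyai(2*7^(2/3)*z/7) + C3*airybi(2*7^(2/3)*z/7), z)


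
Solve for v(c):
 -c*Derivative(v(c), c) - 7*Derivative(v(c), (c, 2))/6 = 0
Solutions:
 v(c) = C1 + C2*erf(sqrt(21)*c/7)


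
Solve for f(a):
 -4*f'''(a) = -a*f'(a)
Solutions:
 f(a) = C1 + Integral(C2*airyai(2^(1/3)*a/2) + C3*airybi(2^(1/3)*a/2), a)


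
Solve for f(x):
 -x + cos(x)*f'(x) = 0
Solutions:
 f(x) = C1 + Integral(x/cos(x), x)


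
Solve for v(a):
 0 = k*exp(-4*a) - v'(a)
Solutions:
 v(a) = C1 - k*exp(-4*a)/4


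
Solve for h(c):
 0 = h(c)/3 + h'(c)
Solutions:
 h(c) = C1*exp(-c/3)


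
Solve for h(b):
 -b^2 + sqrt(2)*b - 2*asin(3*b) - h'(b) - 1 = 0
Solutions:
 h(b) = C1 - b^3/3 + sqrt(2)*b^2/2 - 2*b*asin(3*b) - b - 2*sqrt(1 - 9*b^2)/3


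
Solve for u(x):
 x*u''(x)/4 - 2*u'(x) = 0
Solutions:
 u(x) = C1 + C2*x^9


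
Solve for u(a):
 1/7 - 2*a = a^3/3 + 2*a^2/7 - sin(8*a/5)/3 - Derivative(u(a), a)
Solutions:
 u(a) = C1 + a^4/12 + 2*a^3/21 + a^2 - a/7 + 5*cos(8*a/5)/24


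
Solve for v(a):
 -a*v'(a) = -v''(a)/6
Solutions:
 v(a) = C1 + C2*erfi(sqrt(3)*a)


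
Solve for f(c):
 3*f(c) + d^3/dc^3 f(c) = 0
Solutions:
 f(c) = C3*exp(-3^(1/3)*c) + (C1*sin(3^(5/6)*c/2) + C2*cos(3^(5/6)*c/2))*exp(3^(1/3)*c/2)


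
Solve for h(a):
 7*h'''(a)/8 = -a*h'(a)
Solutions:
 h(a) = C1 + Integral(C2*airyai(-2*7^(2/3)*a/7) + C3*airybi(-2*7^(2/3)*a/7), a)


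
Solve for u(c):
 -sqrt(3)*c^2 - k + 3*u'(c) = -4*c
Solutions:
 u(c) = C1 + sqrt(3)*c^3/9 - 2*c^2/3 + c*k/3


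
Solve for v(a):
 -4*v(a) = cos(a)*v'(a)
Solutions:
 v(a) = C1*(sin(a)^2 - 2*sin(a) + 1)/(sin(a)^2 + 2*sin(a) + 1)


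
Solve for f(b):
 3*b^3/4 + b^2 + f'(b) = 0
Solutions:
 f(b) = C1 - 3*b^4/16 - b^3/3


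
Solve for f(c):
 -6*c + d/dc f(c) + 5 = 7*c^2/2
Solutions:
 f(c) = C1 + 7*c^3/6 + 3*c^2 - 5*c


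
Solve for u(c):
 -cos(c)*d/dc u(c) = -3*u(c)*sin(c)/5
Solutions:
 u(c) = C1/cos(c)^(3/5)


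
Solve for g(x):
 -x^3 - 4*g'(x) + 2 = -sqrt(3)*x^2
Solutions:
 g(x) = C1 - x^4/16 + sqrt(3)*x^3/12 + x/2


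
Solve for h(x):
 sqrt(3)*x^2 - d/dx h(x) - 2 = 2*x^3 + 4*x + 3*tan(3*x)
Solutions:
 h(x) = C1 - x^4/2 + sqrt(3)*x^3/3 - 2*x^2 - 2*x + log(cos(3*x))


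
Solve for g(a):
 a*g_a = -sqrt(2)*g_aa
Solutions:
 g(a) = C1 + C2*erf(2^(1/4)*a/2)


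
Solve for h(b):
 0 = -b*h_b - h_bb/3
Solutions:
 h(b) = C1 + C2*erf(sqrt(6)*b/2)


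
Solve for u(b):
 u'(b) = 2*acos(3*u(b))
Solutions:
 Integral(1/acos(3*_y), (_y, u(b))) = C1 + 2*b


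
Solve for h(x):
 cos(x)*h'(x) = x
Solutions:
 h(x) = C1 + Integral(x/cos(x), x)


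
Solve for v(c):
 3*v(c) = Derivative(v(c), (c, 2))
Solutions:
 v(c) = C1*exp(-sqrt(3)*c) + C2*exp(sqrt(3)*c)


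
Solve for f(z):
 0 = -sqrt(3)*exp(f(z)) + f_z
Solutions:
 f(z) = log(-1/(C1 + sqrt(3)*z))


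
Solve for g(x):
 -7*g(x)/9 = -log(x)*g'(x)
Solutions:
 g(x) = C1*exp(7*li(x)/9)


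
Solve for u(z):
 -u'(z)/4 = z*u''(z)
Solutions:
 u(z) = C1 + C2*z^(3/4)


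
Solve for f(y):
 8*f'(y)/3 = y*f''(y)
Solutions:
 f(y) = C1 + C2*y^(11/3)


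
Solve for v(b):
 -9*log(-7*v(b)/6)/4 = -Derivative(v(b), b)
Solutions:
 -4*Integral(1/(log(-_y) - log(6) + log(7)), (_y, v(b)))/9 = C1 - b


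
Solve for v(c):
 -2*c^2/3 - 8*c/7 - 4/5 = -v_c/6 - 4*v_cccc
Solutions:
 v(c) = C1 + C4*exp(-3^(2/3)*c/6) + 4*c^3/3 + 24*c^2/7 + 24*c/5 + (C2*sin(3^(1/6)*c/4) + C3*cos(3^(1/6)*c/4))*exp(3^(2/3)*c/12)


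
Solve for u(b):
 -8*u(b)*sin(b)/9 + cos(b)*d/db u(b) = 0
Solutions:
 u(b) = C1/cos(b)^(8/9)


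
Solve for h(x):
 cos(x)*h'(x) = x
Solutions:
 h(x) = C1 + Integral(x/cos(x), x)


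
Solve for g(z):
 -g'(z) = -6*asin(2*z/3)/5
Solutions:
 g(z) = C1 + 6*z*asin(2*z/3)/5 + 3*sqrt(9 - 4*z^2)/5


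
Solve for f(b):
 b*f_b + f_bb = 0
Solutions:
 f(b) = C1 + C2*erf(sqrt(2)*b/2)


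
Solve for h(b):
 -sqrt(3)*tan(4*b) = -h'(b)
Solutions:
 h(b) = C1 - sqrt(3)*log(cos(4*b))/4


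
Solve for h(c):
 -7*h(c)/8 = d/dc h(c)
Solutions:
 h(c) = C1*exp(-7*c/8)


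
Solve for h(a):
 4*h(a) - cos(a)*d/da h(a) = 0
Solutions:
 h(a) = C1*(sin(a)^2 + 2*sin(a) + 1)/(sin(a)^2 - 2*sin(a) + 1)


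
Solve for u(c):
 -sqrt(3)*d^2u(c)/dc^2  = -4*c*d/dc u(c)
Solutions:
 u(c) = C1 + C2*erfi(sqrt(2)*3^(3/4)*c/3)


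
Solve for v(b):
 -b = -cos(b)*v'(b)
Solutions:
 v(b) = C1 + Integral(b/cos(b), b)


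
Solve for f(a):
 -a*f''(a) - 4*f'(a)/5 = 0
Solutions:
 f(a) = C1 + C2*a^(1/5)


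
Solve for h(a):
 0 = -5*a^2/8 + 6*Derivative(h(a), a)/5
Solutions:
 h(a) = C1 + 25*a^3/144


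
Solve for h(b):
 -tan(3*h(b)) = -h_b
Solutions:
 h(b) = -asin(C1*exp(3*b))/3 + pi/3
 h(b) = asin(C1*exp(3*b))/3


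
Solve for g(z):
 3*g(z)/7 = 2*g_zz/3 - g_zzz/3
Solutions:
 g(z) = C1*exp(z*(56*14^(1/3)/(9*sqrt(57) + 131)^(1/3) + 14^(2/3)*(9*sqrt(57) + 131)^(1/3) + 56)/84)*sin(14^(1/3)*sqrt(3)*z*(-14^(1/3)*(9*sqrt(57) + 131)^(1/3) + 56/(9*sqrt(57) + 131)^(1/3))/84) + C2*exp(z*(56*14^(1/3)/(9*sqrt(57) + 131)^(1/3) + 14^(2/3)*(9*sqrt(57) + 131)^(1/3) + 56)/84)*cos(14^(1/3)*sqrt(3)*z*(-14^(1/3)*(9*sqrt(57) + 131)^(1/3) + 56/(9*sqrt(57) + 131)^(1/3))/84) + C3*exp(z*(-14^(2/3)*(9*sqrt(57) + 131)^(1/3) - 56*14^(1/3)/(9*sqrt(57) + 131)^(1/3) + 28)/42)


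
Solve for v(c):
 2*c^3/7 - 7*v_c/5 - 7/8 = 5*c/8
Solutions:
 v(c) = C1 + 5*c^4/98 - 25*c^2/112 - 5*c/8


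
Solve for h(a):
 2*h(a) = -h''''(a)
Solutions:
 h(a) = (C1*sin(2^(3/4)*a/2) + C2*cos(2^(3/4)*a/2))*exp(-2^(3/4)*a/2) + (C3*sin(2^(3/4)*a/2) + C4*cos(2^(3/4)*a/2))*exp(2^(3/4)*a/2)


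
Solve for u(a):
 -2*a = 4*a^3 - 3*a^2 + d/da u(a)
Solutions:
 u(a) = C1 - a^4 + a^3 - a^2


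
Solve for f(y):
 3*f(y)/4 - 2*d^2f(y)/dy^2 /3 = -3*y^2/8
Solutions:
 f(y) = C1*exp(-3*sqrt(2)*y/4) + C2*exp(3*sqrt(2)*y/4) - y^2/2 - 8/9


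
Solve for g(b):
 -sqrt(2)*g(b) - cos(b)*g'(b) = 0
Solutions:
 g(b) = C1*(sin(b) - 1)^(sqrt(2)/2)/(sin(b) + 1)^(sqrt(2)/2)


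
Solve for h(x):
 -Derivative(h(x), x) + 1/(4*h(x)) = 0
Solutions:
 h(x) = -sqrt(C1 + 2*x)/2
 h(x) = sqrt(C1 + 2*x)/2


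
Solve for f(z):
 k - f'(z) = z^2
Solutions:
 f(z) = C1 + k*z - z^3/3


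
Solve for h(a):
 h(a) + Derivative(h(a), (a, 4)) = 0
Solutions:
 h(a) = (C1*sin(sqrt(2)*a/2) + C2*cos(sqrt(2)*a/2))*exp(-sqrt(2)*a/2) + (C3*sin(sqrt(2)*a/2) + C4*cos(sqrt(2)*a/2))*exp(sqrt(2)*a/2)


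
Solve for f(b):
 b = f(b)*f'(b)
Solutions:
 f(b) = -sqrt(C1 + b^2)
 f(b) = sqrt(C1 + b^2)


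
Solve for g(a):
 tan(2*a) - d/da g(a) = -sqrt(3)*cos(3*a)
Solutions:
 g(a) = C1 - log(cos(2*a))/2 + sqrt(3)*sin(3*a)/3


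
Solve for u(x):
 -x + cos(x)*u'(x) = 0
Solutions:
 u(x) = C1 + Integral(x/cos(x), x)


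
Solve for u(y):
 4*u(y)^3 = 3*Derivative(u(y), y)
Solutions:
 u(y) = -sqrt(6)*sqrt(-1/(C1 + 4*y))/2
 u(y) = sqrt(6)*sqrt(-1/(C1 + 4*y))/2


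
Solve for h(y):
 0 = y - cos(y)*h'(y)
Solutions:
 h(y) = C1 + Integral(y/cos(y), y)


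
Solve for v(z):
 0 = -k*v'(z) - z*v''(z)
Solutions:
 v(z) = C1 + z^(1 - re(k))*(C2*sin(log(z)*Abs(im(k))) + C3*cos(log(z)*im(k)))


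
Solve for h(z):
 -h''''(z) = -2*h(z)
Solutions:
 h(z) = C1*exp(-2^(1/4)*z) + C2*exp(2^(1/4)*z) + C3*sin(2^(1/4)*z) + C4*cos(2^(1/4)*z)


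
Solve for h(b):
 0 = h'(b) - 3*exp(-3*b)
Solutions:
 h(b) = C1 - exp(-3*b)


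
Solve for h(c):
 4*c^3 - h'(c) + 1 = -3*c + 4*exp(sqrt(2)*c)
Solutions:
 h(c) = C1 + c^4 + 3*c^2/2 + c - 2*sqrt(2)*exp(sqrt(2)*c)


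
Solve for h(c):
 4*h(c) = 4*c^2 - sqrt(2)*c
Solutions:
 h(c) = c*(4*c - sqrt(2))/4


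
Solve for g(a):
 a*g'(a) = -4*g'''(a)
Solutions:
 g(a) = C1 + Integral(C2*airyai(-2^(1/3)*a/2) + C3*airybi(-2^(1/3)*a/2), a)


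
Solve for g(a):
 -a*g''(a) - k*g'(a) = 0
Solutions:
 g(a) = C1 + a^(1 - re(k))*(C2*sin(log(a)*Abs(im(k))) + C3*cos(log(a)*im(k)))


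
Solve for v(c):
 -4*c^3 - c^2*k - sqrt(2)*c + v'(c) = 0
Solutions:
 v(c) = C1 + c^4 + c^3*k/3 + sqrt(2)*c^2/2


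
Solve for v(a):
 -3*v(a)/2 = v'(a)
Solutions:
 v(a) = C1*exp(-3*a/2)


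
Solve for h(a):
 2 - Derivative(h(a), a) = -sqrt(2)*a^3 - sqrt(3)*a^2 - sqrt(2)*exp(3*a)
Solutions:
 h(a) = C1 + sqrt(2)*a^4/4 + sqrt(3)*a^3/3 + 2*a + sqrt(2)*exp(3*a)/3


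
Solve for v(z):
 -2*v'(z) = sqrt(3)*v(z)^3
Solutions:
 v(z) = -sqrt(-1/(C1 - sqrt(3)*z))
 v(z) = sqrt(-1/(C1 - sqrt(3)*z))


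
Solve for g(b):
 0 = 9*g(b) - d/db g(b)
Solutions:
 g(b) = C1*exp(9*b)


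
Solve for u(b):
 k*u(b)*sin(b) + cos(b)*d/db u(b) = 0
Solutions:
 u(b) = C1*exp(k*log(cos(b)))


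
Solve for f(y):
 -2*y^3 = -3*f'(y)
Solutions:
 f(y) = C1 + y^4/6


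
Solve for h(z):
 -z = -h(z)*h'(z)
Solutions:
 h(z) = -sqrt(C1 + z^2)
 h(z) = sqrt(C1 + z^2)


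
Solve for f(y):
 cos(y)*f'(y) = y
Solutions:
 f(y) = C1 + Integral(y/cos(y), y)


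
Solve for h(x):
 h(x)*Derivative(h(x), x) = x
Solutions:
 h(x) = -sqrt(C1 + x^2)
 h(x) = sqrt(C1 + x^2)


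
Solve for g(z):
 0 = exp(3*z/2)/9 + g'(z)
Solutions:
 g(z) = C1 - 2*exp(3*z/2)/27


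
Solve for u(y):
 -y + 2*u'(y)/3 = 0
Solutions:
 u(y) = C1 + 3*y^2/4


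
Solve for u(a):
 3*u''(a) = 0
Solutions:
 u(a) = C1 + C2*a


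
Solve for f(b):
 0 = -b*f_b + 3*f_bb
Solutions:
 f(b) = C1 + C2*erfi(sqrt(6)*b/6)


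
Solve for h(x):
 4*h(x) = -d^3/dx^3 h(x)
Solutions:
 h(x) = C3*exp(-2^(2/3)*x) + (C1*sin(2^(2/3)*sqrt(3)*x/2) + C2*cos(2^(2/3)*sqrt(3)*x/2))*exp(2^(2/3)*x/2)


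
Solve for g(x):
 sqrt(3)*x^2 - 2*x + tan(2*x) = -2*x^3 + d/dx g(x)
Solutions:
 g(x) = C1 + x^4/2 + sqrt(3)*x^3/3 - x^2 - log(cos(2*x))/2


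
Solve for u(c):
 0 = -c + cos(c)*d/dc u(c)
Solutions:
 u(c) = C1 + Integral(c/cos(c), c)


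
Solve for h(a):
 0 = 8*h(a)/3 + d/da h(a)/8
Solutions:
 h(a) = C1*exp(-64*a/3)


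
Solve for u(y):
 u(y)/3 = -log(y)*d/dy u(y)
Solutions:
 u(y) = C1*exp(-li(y)/3)


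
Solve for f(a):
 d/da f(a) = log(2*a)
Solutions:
 f(a) = C1 + a*log(a) - a + a*log(2)


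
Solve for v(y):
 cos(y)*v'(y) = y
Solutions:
 v(y) = C1 + Integral(y/cos(y), y)


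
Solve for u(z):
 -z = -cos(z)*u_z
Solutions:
 u(z) = C1 + Integral(z/cos(z), z)


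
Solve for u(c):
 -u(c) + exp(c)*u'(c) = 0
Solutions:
 u(c) = C1*exp(-exp(-c))


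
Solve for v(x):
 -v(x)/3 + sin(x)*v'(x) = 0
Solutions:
 v(x) = C1*(cos(x) - 1)^(1/6)/(cos(x) + 1)^(1/6)


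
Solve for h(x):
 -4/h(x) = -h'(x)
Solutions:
 h(x) = -sqrt(C1 + 8*x)
 h(x) = sqrt(C1 + 8*x)


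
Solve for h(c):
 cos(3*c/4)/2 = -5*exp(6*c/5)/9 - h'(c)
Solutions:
 h(c) = C1 - 25*exp(6*c/5)/54 - 2*sin(3*c/4)/3


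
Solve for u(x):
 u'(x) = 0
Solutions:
 u(x) = C1


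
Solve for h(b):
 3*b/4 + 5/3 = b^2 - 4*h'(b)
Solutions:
 h(b) = C1 + b^3/12 - 3*b^2/32 - 5*b/12


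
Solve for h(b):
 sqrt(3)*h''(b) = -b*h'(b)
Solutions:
 h(b) = C1 + C2*erf(sqrt(2)*3^(3/4)*b/6)


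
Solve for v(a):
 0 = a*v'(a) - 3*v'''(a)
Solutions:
 v(a) = C1 + Integral(C2*airyai(3^(2/3)*a/3) + C3*airybi(3^(2/3)*a/3), a)


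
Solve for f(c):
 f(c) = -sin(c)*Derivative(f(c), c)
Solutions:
 f(c) = C1*sqrt(cos(c) + 1)/sqrt(cos(c) - 1)


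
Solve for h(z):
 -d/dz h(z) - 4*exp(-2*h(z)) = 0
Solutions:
 h(z) = log(-sqrt(C1 - 8*z))
 h(z) = log(C1 - 8*z)/2


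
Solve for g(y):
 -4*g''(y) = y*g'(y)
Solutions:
 g(y) = C1 + C2*erf(sqrt(2)*y/4)


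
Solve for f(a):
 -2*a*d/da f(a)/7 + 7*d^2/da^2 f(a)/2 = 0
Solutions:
 f(a) = C1 + C2*erfi(sqrt(2)*a/7)


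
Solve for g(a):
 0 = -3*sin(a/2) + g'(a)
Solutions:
 g(a) = C1 - 6*cos(a/2)


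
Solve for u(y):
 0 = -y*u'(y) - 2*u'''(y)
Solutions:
 u(y) = C1 + Integral(C2*airyai(-2^(2/3)*y/2) + C3*airybi(-2^(2/3)*y/2), y)


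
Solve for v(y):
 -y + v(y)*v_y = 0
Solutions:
 v(y) = -sqrt(C1 + y^2)
 v(y) = sqrt(C1 + y^2)


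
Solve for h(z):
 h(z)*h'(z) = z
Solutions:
 h(z) = -sqrt(C1 + z^2)
 h(z) = sqrt(C1 + z^2)


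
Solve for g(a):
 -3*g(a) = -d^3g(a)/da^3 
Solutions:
 g(a) = C3*exp(3^(1/3)*a) + (C1*sin(3^(5/6)*a/2) + C2*cos(3^(5/6)*a/2))*exp(-3^(1/3)*a/2)


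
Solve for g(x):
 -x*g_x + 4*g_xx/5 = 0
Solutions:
 g(x) = C1 + C2*erfi(sqrt(10)*x/4)


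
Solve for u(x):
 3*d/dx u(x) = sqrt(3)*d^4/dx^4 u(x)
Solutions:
 u(x) = C1 + C4*exp(3^(1/6)*x) + (C2*sin(3^(2/3)*x/2) + C3*cos(3^(2/3)*x/2))*exp(-3^(1/6)*x/2)


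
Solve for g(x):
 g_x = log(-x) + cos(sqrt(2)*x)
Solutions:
 g(x) = C1 + x*log(-x) - x + sqrt(2)*sin(sqrt(2)*x)/2


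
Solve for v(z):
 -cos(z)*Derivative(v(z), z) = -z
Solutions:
 v(z) = C1 + Integral(z/cos(z), z)


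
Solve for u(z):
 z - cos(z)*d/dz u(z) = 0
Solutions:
 u(z) = C1 + Integral(z/cos(z), z)


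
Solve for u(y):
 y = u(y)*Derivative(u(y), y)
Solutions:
 u(y) = -sqrt(C1 + y^2)
 u(y) = sqrt(C1 + y^2)


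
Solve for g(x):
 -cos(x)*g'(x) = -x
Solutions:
 g(x) = C1 + Integral(x/cos(x), x)


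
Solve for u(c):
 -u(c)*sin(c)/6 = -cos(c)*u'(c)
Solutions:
 u(c) = C1/cos(c)^(1/6)


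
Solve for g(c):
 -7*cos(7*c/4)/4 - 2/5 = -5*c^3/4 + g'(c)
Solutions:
 g(c) = C1 + 5*c^4/16 - 2*c/5 - sin(7*c/4)


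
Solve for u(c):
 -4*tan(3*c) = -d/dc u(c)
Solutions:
 u(c) = C1 - 4*log(cos(3*c))/3


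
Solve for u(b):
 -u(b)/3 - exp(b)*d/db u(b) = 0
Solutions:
 u(b) = C1*exp(exp(-b)/3)


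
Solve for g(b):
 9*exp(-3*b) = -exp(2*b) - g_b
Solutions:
 g(b) = C1 - exp(2*b)/2 + 3*exp(-3*b)


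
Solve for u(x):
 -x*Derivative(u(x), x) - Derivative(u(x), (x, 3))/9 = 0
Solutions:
 u(x) = C1 + Integral(C2*airyai(-3^(2/3)*x) + C3*airybi(-3^(2/3)*x), x)


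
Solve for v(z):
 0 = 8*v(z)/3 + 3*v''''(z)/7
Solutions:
 v(z) = (C1*sin(14^(1/4)*sqrt(3)*z/3) + C2*cos(14^(1/4)*sqrt(3)*z/3))*exp(-14^(1/4)*sqrt(3)*z/3) + (C3*sin(14^(1/4)*sqrt(3)*z/3) + C4*cos(14^(1/4)*sqrt(3)*z/3))*exp(14^(1/4)*sqrt(3)*z/3)


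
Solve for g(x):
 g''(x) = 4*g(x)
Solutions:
 g(x) = C1*exp(-2*x) + C2*exp(2*x)


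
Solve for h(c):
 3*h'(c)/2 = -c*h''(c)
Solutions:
 h(c) = C1 + C2/sqrt(c)


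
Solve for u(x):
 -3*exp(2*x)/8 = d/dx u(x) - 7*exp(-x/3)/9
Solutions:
 u(x) = C1 - 3*exp(2*x)/16 - 7*exp(-x/3)/3


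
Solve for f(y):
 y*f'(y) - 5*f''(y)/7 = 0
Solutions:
 f(y) = C1 + C2*erfi(sqrt(70)*y/10)


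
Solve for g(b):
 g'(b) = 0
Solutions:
 g(b) = C1


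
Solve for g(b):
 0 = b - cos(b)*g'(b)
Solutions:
 g(b) = C1 + Integral(b/cos(b), b)


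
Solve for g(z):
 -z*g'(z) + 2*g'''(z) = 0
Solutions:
 g(z) = C1 + Integral(C2*airyai(2^(2/3)*z/2) + C3*airybi(2^(2/3)*z/2), z)


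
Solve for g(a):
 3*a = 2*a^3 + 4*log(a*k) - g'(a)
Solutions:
 g(a) = C1 + a^4/2 - 3*a^2/2 + 4*a*log(a*k) - 4*a


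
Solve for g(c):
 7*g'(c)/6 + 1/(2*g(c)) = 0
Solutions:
 g(c) = -sqrt(C1 - 42*c)/7
 g(c) = sqrt(C1 - 42*c)/7


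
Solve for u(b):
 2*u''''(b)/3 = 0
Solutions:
 u(b) = C1 + C2*b + C3*b^2 + C4*b^3


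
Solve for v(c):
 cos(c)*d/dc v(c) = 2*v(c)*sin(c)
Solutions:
 v(c) = C1/cos(c)^2


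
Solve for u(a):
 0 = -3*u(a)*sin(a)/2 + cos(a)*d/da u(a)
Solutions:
 u(a) = C1/cos(a)^(3/2)


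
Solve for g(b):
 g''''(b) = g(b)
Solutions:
 g(b) = C1*exp(-b) + C2*exp(b) + C3*sin(b) + C4*cos(b)


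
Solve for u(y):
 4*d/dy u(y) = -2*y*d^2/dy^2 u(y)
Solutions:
 u(y) = C1 + C2/y


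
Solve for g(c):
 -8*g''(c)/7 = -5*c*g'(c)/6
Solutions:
 g(c) = C1 + C2*erfi(sqrt(210)*c/24)


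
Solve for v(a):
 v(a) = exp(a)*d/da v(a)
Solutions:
 v(a) = C1*exp(-exp(-a))


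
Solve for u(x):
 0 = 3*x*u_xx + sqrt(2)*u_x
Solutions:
 u(x) = C1 + C2*x^(1 - sqrt(2)/3)


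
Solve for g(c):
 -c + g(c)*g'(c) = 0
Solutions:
 g(c) = -sqrt(C1 + c^2)
 g(c) = sqrt(C1 + c^2)


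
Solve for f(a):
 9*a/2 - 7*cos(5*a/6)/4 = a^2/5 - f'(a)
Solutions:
 f(a) = C1 + a^3/15 - 9*a^2/4 + 21*sin(5*a/6)/10


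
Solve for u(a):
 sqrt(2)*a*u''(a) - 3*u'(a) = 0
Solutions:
 u(a) = C1 + C2*a^(1 + 3*sqrt(2)/2)


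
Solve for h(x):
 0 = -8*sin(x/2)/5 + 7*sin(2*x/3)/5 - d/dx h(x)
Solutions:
 h(x) = C1 + 16*cos(x/2)/5 - 21*cos(2*x/3)/10


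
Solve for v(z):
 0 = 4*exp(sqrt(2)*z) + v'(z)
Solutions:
 v(z) = C1 - 2*sqrt(2)*exp(sqrt(2)*z)


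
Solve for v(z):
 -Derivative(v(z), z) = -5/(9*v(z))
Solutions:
 v(z) = -sqrt(C1 + 10*z)/3
 v(z) = sqrt(C1 + 10*z)/3


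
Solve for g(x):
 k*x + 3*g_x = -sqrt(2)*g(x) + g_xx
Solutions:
 g(x) = C1*exp(x*(3 - sqrt(4*sqrt(2) + 9))/2) + C2*exp(x*(3 + sqrt(4*sqrt(2) + 9))/2) - sqrt(2)*k*x/2 + 3*k/2


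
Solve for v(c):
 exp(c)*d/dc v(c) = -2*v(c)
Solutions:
 v(c) = C1*exp(2*exp(-c))


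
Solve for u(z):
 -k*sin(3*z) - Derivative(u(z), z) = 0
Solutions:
 u(z) = C1 + k*cos(3*z)/3


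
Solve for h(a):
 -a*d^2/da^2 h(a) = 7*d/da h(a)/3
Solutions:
 h(a) = C1 + C2/a^(4/3)


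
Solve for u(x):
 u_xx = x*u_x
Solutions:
 u(x) = C1 + C2*erfi(sqrt(2)*x/2)


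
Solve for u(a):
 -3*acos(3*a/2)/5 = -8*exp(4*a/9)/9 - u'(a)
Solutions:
 u(a) = C1 + 3*a*acos(3*a/2)/5 - sqrt(4 - 9*a^2)/5 - 2*exp(4*a/9)


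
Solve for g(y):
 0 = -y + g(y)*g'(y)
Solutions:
 g(y) = -sqrt(C1 + y^2)
 g(y) = sqrt(C1 + y^2)


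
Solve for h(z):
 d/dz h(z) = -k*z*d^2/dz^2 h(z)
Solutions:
 h(z) = C1 + z^(((re(k) - 1)*re(k) + im(k)^2)/(re(k)^2 + im(k)^2))*(C2*sin(log(z)*Abs(im(k))/(re(k)^2 + im(k)^2)) + C3*cos(log(z)*im(k)/(re(k)^2 + im(k)^2)))


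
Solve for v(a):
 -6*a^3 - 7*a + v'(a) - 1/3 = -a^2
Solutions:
 v(a) = C1 + 3*a^4/2 - a^3/3 + 7*a^2/2 + a/3


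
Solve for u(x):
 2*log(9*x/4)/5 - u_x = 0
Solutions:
 u(x) = C1 + 2*x*log(x)/5 - 4*x*log(2)/5 - 2*x/5 + 4*x*log(3)/5


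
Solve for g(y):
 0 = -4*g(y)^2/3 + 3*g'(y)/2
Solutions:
 g(y) = -9/(C1 + 8*y)


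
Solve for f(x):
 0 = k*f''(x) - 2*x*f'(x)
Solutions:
 f(x) = C1 + C2*erf(x*sqrt(-1/k))/sqrt(-1/k)


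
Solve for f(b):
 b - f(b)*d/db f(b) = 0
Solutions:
 f(b) = -sqrt(C1 + b^2)
 f(b) = sqrt(C1 + b^2)


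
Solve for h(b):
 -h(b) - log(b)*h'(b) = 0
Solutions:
 h(b) = C1*exp(-li(b))


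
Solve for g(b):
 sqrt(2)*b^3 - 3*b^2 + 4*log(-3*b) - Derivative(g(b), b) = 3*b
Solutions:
 g(b) = C1 + sqrt(2)*b^4/4 - b^3 - 3*b^2/2 + 4*b*log(-b) + 4*b*(-1 + log(3))


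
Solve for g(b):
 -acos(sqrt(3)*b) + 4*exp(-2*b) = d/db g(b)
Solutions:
 g(b) = C1 - b*acos(sqrt(3)*b) + sqrt(3)*sqrt(1 - 3*b^2)/3 - 2*exp(-2*b)


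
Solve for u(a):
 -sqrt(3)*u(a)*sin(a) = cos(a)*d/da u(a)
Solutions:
 u(a) = C1*cos(a)^(sqrt(3))


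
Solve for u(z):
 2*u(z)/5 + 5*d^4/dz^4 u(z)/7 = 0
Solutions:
 u(z) = (C1*sin(2^(3/4)*sqrt(5)*7^(1/4)*z/10) + C2*cos(2^(3/4)*sqrt(5)*7^(1/4)*z/10))*exp(-2^(3/4)*sqrt(5)*7^(1/4)*z/10) + (C3*sin(2^(3/4)*sqrt(5)*7^(1/4)*z/10) + C4*cos(2^(3/4)*sqrt(5)*7^(1/4)*z/10))*exp(2^(3/4)*sqrt(5)*7^(1/4)*z/10)


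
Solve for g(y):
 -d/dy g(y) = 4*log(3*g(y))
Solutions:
 Integral(1/(log(_y) + log(3)), (_y, g(y)))/4 = C1 - y


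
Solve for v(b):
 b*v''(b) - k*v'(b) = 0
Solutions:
 v(b) = C1 + b^(re(k) + 1)*(C2*sin(log(b)*Abs(im(k))) + C3*cos(log(b)*im(k)))


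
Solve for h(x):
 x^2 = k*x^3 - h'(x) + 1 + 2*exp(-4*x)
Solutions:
 h(x) = C1 + k*x^4/4 - x^3/3 + x - exp(-4*x)/2


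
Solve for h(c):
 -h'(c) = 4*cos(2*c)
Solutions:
 h(c) = C1 - 2*sin(2*c)


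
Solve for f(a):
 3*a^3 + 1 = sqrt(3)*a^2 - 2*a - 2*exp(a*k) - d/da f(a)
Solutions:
 f(a) = C1 - 3*a^4/4 + sqrt(3)*a^3/3 - a^2 - a - 2*exp(a*k)/k


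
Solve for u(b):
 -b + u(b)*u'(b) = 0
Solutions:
 u(b) = -sqrt(C1 + b^2)
 u(b) = sqrt(C1 + b^2)


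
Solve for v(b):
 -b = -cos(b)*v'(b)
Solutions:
 v(b) = C1 + Integral(b/cos(b), b)


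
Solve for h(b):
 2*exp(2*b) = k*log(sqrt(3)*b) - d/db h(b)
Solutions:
 h(b) = C1 + b*k*log(b) + b*k*(-1 + log(3)/2) - exp(2*b)


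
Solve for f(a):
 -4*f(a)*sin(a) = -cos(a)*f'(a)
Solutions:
 f(a) = C1/cos(a)^4


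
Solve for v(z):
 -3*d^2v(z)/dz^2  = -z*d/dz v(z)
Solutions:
 v(z) = C1 + C2*erfi(sqrt(6)*z/6)


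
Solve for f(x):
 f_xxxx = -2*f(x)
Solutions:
 f(x) = (C1*sin(2^(3/4)*x/2) + C2*cos(2^(3/4)*x/2))*exp(-2^(3/4)*x/2) + (C3*sin(2^(3/4)*x/2) + C4*cos(2^(3/4)*x/2))*exp(2^(3/4)*x/2)


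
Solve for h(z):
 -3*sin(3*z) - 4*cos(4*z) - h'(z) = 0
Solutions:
 h(z) = C1 - sin(4*z) + cos(3*z)


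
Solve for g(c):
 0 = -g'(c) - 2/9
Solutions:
 g(c) = C1 - 2*c/9


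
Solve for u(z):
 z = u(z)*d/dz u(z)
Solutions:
 u(z) = -sqrt(C1 + z^2)
 u(z) = sqrt(C1 + z^2)


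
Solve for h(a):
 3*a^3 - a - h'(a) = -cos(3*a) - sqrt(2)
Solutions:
 h(a) = C1 + 3*a^4/4 - a^2/2 + sqrt(2)*a + sin(3*a)/3


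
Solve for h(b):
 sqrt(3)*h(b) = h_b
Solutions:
 h(b) = C1*exp(sqrt(3)*b)


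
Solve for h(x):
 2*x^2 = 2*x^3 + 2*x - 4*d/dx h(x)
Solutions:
 h(x) = C1 + x^4/8 - x^3/6 + x^2/4


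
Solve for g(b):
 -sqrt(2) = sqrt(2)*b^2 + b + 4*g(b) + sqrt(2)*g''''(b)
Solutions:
 g(b) = -sqrt(2)*b^2/4 - b/4 + (C1*sin(2^(7/8)*b/2) + C2*cos(2^(7/8)*b/2))*exp(-2^(7/8)*b/2) + (C3*sin(2^(7/8)*b/2) + C4*cos(2^(7/8)*b/2))*exp(2^(7/8)*b/2) - sqrt(2)/4


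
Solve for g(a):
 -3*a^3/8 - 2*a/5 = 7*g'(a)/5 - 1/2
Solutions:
 g(a) = C1 - 15*a^4/224 - a^2/7 + 5*a/14


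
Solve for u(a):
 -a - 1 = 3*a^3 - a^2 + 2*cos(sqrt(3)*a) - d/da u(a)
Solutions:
 u(a) = C1 + 3*a^4/4 - a^3/3 + a^2/2 + a + 2*sqrt(3)*sin(sqrt(3)*a)/3


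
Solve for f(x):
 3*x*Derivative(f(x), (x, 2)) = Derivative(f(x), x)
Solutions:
 f(x) = C1 + C2*x^(4/3)


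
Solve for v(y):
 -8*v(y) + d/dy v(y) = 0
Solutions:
 v(y) = C1*exp(8*y)


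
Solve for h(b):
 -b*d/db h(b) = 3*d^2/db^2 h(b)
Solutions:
 h(b) = C1 + C2*erf(sqrt(6)*b/6)


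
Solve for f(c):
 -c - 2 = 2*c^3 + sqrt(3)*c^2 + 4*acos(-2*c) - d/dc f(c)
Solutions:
 f(c) = C1 + c^4/2 + sqrt(3)*c^3/3 + c^2/2 + 4*c*acos(-2*c) + 2*c + 2*sqrt(1 - 4*c^2)


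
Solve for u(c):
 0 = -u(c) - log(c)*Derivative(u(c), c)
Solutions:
 u(c) = C1*exp(-li(c))


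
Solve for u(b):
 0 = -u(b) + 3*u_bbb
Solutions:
 u(b) = C3*exp(3^(2/3)*b/3) + (C1*sin(3^(1/6)*b/2) + C2*cos(3^(1/6)*b/2))*exp(-3^(2/3)*b/6)


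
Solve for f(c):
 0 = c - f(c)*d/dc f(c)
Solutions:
 f(c) = -sqrt(C1 + c^2)
 f(c) = sqrt(C1 + c^2)


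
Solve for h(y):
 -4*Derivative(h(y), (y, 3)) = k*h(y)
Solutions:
 h(y) = C1*exp(2^(1/3)*y*(-k)^(1/3)/2) + C2*exp(2^(1/3)*y*(-k)^(1/3)*(-1 + sqrt(3)*I)/4) + C3*exp(-2^(1/3)*y*(-k)^(1/3)*(1 + sqrt(3)*I)/4)


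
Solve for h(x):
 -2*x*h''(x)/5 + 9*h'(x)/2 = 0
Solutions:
 h(x) = C1 + C2*x^(49/4)


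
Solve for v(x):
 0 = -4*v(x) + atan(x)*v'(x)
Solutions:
 v(x) = C1*exp(4*Integral(1/atan(x), x))


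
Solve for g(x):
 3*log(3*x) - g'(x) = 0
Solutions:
 g(x) = C1 + 3*x*log(x) - 3*x + x*log(27)


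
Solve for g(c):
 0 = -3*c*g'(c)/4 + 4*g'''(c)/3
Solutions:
 g(c) = C1 + Integral(C2*airyai(6^(2/3)*c/4) + C3*airybi(6^(2/3)*c/4), c)


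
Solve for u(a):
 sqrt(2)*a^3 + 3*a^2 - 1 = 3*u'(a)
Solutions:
 u(a) = C1 + sqrt(2)*a^4/12 + a^3/3 - a/3


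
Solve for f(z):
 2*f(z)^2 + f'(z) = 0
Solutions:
 f(z) = 1/(C1 + 2*z)


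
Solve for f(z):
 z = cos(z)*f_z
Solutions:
 f(z) = C1 + Integral(z/cos(z), z)


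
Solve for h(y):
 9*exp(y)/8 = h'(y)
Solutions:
 h(y) = C1 + 9*exp(y)/8


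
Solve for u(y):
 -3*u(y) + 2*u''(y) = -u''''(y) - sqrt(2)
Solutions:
 u(y) = C1*exp(-y) + C2*exp(y) + C3*sin(sqrt(3)*y) + C4*cos(sqrt(3)*y) + sqrt(2)/3


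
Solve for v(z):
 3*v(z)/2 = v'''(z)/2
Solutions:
 v(z) = C3*exp(3^(1/3)*z) + (C1*sin(3^(5/6)*z/2) + C2*cos(3^(5/6)*z/2))*exp(-3^(1/3)*z/2)


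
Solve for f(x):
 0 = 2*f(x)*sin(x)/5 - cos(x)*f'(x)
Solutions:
 f(x) = C1/cos(x)^(2/5)


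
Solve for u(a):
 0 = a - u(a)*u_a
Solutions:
 u(a) = -sqrt(C1 + a^2)
 u(a) = sqrt(C1 + a^2)


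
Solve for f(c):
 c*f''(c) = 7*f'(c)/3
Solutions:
 f(c) = C1 + C2*c^(10/3)


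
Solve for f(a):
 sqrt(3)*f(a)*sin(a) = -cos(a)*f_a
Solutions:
 f(a) = C1*cos(a)^(sqrt(3))


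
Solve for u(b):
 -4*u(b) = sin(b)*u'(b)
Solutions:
 u(b) = C1*(cos(b)^2 + 2*cos(b) + 1)/(cos(b)^2 - 2*cos(b) + 1)


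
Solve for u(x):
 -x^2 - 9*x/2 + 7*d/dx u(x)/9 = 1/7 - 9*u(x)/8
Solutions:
 u(x) = C1*exp(-81*x/56) + 8*x^2/9 + 2020*x/729 - 739352/413343


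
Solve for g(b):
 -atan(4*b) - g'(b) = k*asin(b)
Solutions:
 g(b) = C1 - b*atan(4*b) - k*(b*asin(b) + sqrt(1 - b^2)) + log(16*b^2 + 1)/8


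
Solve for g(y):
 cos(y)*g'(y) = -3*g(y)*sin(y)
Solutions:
 g(y) = C1*cos(y)^3


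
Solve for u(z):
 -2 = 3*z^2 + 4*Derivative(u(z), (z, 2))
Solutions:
 u(z) = C1 + C2*z - z^4/16 - z^2/4


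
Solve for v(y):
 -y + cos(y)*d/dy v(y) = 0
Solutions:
 v(y) = C1 + Integral(y/cos(y), y)


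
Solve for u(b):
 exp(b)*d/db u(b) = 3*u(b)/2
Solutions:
 u(b) = C1*exp(-3*exp(-b)/2)


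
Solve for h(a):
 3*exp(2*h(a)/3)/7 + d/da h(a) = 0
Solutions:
 h(a) = 3*log(-sqrt(-1/(C1 - 3*a))) - 3*log(2) + 3*log(42)/2
 h(a) = 3*log(-1/(C1 - 3*a))/2 - 3*log(2) + 3*log(42)/2


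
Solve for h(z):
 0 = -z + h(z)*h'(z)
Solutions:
 h(z) = -sqrt(C1 + z^2)
 h(z) = sqrt(C1 + z^2)


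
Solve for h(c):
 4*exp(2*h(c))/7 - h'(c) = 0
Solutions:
 h(c) = log(-1/(C1 + 4*c))/2 - log(2) + log(14)/2
 h(c) = log(-sqrt(-1/(C1 + 4*c))) - log(2) + log(14)/2


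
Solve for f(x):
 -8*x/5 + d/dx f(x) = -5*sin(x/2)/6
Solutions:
 f(x) = C1 + 4*x^2/5 + 5*cos(x/2)/3


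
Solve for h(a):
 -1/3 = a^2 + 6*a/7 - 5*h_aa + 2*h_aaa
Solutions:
 h(a) = C1 + C2*a + C3*exp(5*a/2) + a^4/60 + 29*a^3/525 + 523*a^2/5250


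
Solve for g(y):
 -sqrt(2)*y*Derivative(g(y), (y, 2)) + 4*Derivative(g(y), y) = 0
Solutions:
 g(y) = C1 + C2*y^(1 + 2*sqrt(2))


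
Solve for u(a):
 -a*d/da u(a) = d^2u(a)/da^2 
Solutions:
 u(a) = C1 + C2*erf(sqrt(2)*a/2)


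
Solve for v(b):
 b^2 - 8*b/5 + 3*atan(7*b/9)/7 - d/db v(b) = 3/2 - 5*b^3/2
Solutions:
 v(b) = C1 + 5*b^4/8 + b^3/3 - 4*b^2/5 + 3*b*atan(7*b/9)/7 - 3*b/2 - 27*log(49*b^2 + 81)/98


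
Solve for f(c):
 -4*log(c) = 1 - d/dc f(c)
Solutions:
 f(c) = C1 + 4*c*log(c) - 3*c


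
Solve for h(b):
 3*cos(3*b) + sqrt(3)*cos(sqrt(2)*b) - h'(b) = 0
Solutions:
 h(b) = C1 + sin(3*b) + sqrt(6)*sin(sqrt(2)*b)/2


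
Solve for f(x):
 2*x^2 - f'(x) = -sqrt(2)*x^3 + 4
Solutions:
 f(x) = C1 + sqrt(2)*x^4/4 + 2*x^3/3 - 4*x


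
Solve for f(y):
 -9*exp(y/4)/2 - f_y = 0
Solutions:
 f(y) = C1 - 18*exp(y/4)


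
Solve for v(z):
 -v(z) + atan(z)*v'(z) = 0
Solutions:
 v(z) = C1*exp(Integral(1/atan(z), z))


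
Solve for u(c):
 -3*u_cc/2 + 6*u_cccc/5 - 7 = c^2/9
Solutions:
 u(c) = C1 + C2*c + C3*exp(-sqrt(5)*c/2) + C4*exp(sqrt(5)*c/2) - c^4/162 - 323*c^2/135


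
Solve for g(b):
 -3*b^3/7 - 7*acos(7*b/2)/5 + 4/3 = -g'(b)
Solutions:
 g(b) = C1 + 3*b^4/28 + 7*b*acos(7*b/2)/5 - 4*b/3 - sqrt(4 - 49*b^2)/5


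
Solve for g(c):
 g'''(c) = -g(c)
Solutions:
 g(c) = C3*exp(-c) + (C1*sin(sqrt(3)*c/2) + C2*cos(sqrt(3)*c/2))*exp(c/2)


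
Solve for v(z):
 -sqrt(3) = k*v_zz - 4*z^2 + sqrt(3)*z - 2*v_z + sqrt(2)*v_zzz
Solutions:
 v(z) = C1 + C2*exp(sqrt(2)*z*(-k + sqrt(k^2 + 8*sqrt(2)))/4) + C3*exp(-sqrt(2)*z*(k + sqrt(k^2 + 8*sqrt(2)))/4) - k^2*z - k*z^2 + sqrt(3)*k*z/4 - 2*z^3/3 + sqrt(3)*z^2/4 - 2*sqrt(2)*z + sqrt(3)*z/2


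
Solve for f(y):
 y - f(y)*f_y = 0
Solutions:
 f(y) = -sqrt(C1 + y^2)
 f(y) = sqrt(C1 + y^2)


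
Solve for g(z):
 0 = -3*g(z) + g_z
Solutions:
 g(z) = C1*exp(3*z)


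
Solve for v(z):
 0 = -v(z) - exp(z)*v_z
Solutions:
 v(z) = C1*exp(exp(-z))


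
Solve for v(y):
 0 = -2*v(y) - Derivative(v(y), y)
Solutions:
 v(y) = C1*exp(-2*y)


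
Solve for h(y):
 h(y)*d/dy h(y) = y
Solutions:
 h(y) = -sqrt(C1 + y^2)
 h(y) = sqrt(C1 + y^2)


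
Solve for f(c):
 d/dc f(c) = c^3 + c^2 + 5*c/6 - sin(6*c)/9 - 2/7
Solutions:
 f(c) = C1 + c^4/4 + c^3/3 + 5*c^2/12 - 2*c/7 + cos(6*c)/54


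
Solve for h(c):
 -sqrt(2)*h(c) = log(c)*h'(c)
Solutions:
 h(c) = C1*exp(-sqrt(2)*li(c))


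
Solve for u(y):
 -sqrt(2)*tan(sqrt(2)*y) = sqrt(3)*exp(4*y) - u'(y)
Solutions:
 u(y) = C1 + sqrt(3)*exp(4*y)/4 - log(cos(sqrt(2)*y))


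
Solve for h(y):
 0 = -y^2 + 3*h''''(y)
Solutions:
 h(y) = C1 + C2*y + C3*y^2 + C4*y^3 + y^6/1080


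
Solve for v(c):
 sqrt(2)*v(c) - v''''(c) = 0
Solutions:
 v(c) = C1*exp(-2^(1/8)*c) + C2*exp(2^(1/8)*c) + C3*sin(2^(1/8)*c) + C4*cos(2^(1/8)*c)


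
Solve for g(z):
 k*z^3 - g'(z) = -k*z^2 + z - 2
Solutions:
 g(z) = C1 + k*z^4/4 + k*z^3/3 - z^2/2 + 2*z


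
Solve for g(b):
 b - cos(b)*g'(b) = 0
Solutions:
 g(b) = C1 + Integral(b/cos(b), b)


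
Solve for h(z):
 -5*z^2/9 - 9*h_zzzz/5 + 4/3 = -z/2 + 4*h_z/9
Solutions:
 h(z) = C1 + C4*exp(-20^(1/3)*3^(2/3)*z/9) - 5*z^3/12 + 9*z^2/16 + 3*z + (C2*sin(20^(1/3)*3^(1/6)*z/6) + C3*cos(20^(1/3)*3^(1/6)*z/6))*exp(20^(1/3)*3^(2/3)*z/18)


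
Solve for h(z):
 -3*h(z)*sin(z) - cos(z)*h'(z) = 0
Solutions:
 h(z) = C1*cos(z)^3


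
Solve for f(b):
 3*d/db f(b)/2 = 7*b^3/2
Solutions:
 f(b) = C1 + 7*b^4/12


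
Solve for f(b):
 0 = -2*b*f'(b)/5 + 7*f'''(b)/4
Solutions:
 f(b) = C1 + Integral(C2*airyai(2*35^(2/3)*b/35) + C3*airybi(2*35^(2/3)*b/35), b)


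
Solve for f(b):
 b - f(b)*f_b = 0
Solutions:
 f(b) = -sqrt(C1 + b^2)
 f(b) = sqrt(C1 + b^2)


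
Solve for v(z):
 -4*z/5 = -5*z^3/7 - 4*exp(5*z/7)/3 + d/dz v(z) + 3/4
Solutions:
 v(z) = C1 + 5*z^4/28 - 2*z^2/5 - 3*z/4 + 28*exp(5*z/7)/15


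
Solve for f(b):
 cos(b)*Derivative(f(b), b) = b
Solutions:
 f(b) = C1 + Integral(b/cos(b), b)


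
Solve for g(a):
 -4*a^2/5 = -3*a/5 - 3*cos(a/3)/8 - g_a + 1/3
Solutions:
 g(a) = C1 + 4*a^3/15 - 3*a^2/10 + a/3 - 9*sin(a/3)/8


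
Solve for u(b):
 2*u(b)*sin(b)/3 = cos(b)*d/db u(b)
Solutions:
 u(b) = C1/cos(b)^(2/3)


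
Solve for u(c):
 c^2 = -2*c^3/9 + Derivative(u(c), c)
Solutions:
 u(c) = C1 + c^4/18 + c^3/3


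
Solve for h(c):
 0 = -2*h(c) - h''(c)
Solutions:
 h(c) = C1*sin(sqrt(2)*c) + C2*cos(sqrt(2)*c)


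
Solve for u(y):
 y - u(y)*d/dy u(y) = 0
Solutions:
 u(y) = -sqrt(C1 + y^2)
 u(y) = sqrt(C1 + y^2)


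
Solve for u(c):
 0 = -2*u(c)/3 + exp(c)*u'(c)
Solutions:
 u(c) = C1*exp(-2*exp(-c)/3)


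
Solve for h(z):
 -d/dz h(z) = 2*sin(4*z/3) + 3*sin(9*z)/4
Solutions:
 h(z) = C1 + 3*cos(4*z/3)/2 + cos(9*z)/12


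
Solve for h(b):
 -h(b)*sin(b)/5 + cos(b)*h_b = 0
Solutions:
 h(b) = C1/cos(b)^(1/5)


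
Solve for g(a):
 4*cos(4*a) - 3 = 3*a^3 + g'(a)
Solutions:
 g(a) = C1 - 3*a^4/4 - 3*a + sin(4*a)


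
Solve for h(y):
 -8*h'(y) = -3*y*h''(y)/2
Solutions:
 h(y) = C1 + C2*y^(19/3)


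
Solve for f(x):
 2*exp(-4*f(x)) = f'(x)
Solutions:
 f(x) = log(-I*(C1 + 8*x)^(1/4))
 f(x) = log(I*(C1 + 8*x)^(1/4))
 f(x) = log(-(C1 + 8*x)^(1/4))
 f(x) = log(C1 + 8*x)/4


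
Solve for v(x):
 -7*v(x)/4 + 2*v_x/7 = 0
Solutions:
 v(x) = C1*exp(49*x/8)


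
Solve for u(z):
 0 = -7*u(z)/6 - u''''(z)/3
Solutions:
 u(z) = (C1*sin(14^(1/4)*z/2) + C2*cos(14^(1/4)*z/2))*exp(-14^(1/4)*z/2) + (C3*sin(14^(1/4)*z/2) + C4*cos(14^(1/4)*z/2))*exp(14^(1/4)*z/2)


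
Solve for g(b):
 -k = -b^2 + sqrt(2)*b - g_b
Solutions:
 g(b) = C1 - b^3/3 + sqrt(2)*b^2/2 + b*k


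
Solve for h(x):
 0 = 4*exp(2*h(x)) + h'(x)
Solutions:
 h(x) = log(-sqrt(-1/(C1 - 4*x))) - log(2)/2
 h(x) = log(-1/(C1 - 4*x))/2 - log(2)/2


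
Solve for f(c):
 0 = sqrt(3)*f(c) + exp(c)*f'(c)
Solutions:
 f(c) = C1*exp(sqrt(3)*exp(-c))


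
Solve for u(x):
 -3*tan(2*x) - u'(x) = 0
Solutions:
 u(x) = C1 + 3*log(cos(2*x))/2


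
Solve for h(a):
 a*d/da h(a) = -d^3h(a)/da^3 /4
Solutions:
 h(a) = C1 + Integral(C2*airyai(-2^(2/3)*a) + C3*airybi(-2^(2/3)*a), a)


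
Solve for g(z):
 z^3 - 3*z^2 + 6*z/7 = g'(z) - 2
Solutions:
 g(z) = C1 + z^4/4 - z^3 + 3*z^2/7 + 2*z


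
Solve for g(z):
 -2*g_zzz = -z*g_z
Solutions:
 g(z) = C1 + Integral(C2*airyai(2^(2/3)*z/2) + C3*airybi(2^(2/3)*z/2), z)


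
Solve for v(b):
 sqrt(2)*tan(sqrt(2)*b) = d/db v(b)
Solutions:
 v(b) = C1 - log(cos(sqrt(2)*b))


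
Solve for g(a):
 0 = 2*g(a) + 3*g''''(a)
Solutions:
 g(a) = (C1*sin(6^(3/4)*a/6) + C2*cos(6^(3/4)*a/6))*exp(-6^(3/4)*a/6) + (C3*sin(6^(3/4)*a/6) + C4*cos(6^(3/4)*a/6))*exp(6^(3/4)*a/6)
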